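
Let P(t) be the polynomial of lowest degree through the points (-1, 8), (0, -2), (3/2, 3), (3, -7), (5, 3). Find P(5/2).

-59/32

L_0(5/2) = (5/2)·(1)·(-1/2)·(-5/2)/[(-1)·(-5/2)·(-4)·(-6)] = 5/96
L_1(5/2) = (7/2)·(1)·(-1/2)·(-5/2)/[(1)·(-3/2)·(-3)·(-5)] = -7/36
L_2(5/2) = (7/2)·(5/2)·(-1/2)·(-5/2)/[(5/2)·(3/2)·(-3/2)·(-7/2)] = 5/9
L_3(5/2) = (7/2)·(5/2)·(1)·(-5/2)/[(4)·(3)·(3/2)·(-2)] = 175/288
L_4(5/2) = (7/2)·(5/2)·(1)·(-1/2)/[(6)·(5)·(7/2)·(2)] = -1/48
Sum: 8·(5/96) + (-2)·(-7/36) + 3·(5/9) + (-7)·(175/288) + 3·(-1/48) = -59/32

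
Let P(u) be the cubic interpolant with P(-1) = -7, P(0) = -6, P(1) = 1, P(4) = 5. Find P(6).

-119/2

Using Newton's divided-difference form:
P[-1,0] = (-6 - (-7)) / (0 - (-1)) = 1
P[0,1] = (1 - (-6)) / (1 - 0) = 7
P[1,4] = (5 - 1) / (4 - 1) = 4/3
P[-1,0,1] = (7 - 1) / (1 - (-1)) = 3
P[0,1,4] = (4/3 - 7) / (4 - 0) = -17/12
P[-1,0,1,4] = (-17/12 - 3) / (4 - (-1)) = -53/60
P(6) = -7 + 1·(7) + 3·(7)·(6) + (-53/60)·(7)·(6)·(5) = -119/2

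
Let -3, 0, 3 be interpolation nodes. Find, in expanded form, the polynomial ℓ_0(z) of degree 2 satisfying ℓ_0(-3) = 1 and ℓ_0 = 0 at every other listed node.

ℓ_0(z) = z(z - 3) / [(-3)·(-6)]
       = (z^2 - 3z) / (18)

ℓ_0(z) = (1/18)z^2 - (1/6)z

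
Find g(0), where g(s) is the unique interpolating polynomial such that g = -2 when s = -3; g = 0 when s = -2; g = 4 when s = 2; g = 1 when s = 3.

Evaluate each Lagrange basis at s = 0:
L_0(0) = (2)·(-2)·(-3)/[(-1)·(-5)·(-6)] = -2/5
L_1(0) = (3)·(-2)·(-3)/[(1)·(-4)·(-5)] = 9/10
L_2(0) = (3)·(2)·(-3)/[(5)·(4)·(-1)] = 9/10
L_3(0) = (3)·(2)·(-2)/[(6)·(5)·(1)] = -2/5
Sum: (-2)·(-2/5) + 0 + 4·(9/10) + 1·(-2/5) = 4

4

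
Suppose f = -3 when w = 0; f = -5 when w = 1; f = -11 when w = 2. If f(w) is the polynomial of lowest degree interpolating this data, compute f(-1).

Using Newton's divided-difference form:
f[0,1] = (-5 - (-3)) / (1 - 0) = -2
f[1,2] = (-11 - (-5)) / (2 - 1) = -6
f[0,1,2] = (-6 - (-2)) / (2 - 0) = -2
f(-1) = -3 + (-2)·(-1) + (-2)·(-1)·(-2) = -5

-5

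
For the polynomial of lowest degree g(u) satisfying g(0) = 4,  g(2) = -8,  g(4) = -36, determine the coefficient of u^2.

-2

The leading coefficient equals the top divided difference g[0,2,4].
g[0,2] = (-8 - 4) / (2 - 0) = -6
g[2,4] = (-36 - (-8)) / (4 - 2) = -14
g[0,2,4] = (-14 - (-6)) / (4 - 0) = -2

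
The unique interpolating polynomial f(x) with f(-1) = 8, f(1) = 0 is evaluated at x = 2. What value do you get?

Evaluate each Lagrange basis at x = 2:
L_0(2) = (1)/[(-2)] = -1/2
L_1(2) = (3)/[(2)] = 3/2
Sum: 8·(-1/2) + 0 = -4

-4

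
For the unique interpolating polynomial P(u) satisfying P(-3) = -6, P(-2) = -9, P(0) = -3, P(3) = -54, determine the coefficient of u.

1

L_0(u) = (u + 2)u(u - 3) / [-18] = -(1/18)u^3 + (1/18)u^2 + (1/3)u
L_1(u) = (u + 3)u(u - 3) / [10] = (1/10)u^3 - (9/10)u
L_2(u) = (u + 3)(u + 2)(u - 3) / [-18] = -(1/18)u^3 - (1/9)u^2 + (1/2)u + 1
L_3(u) = (u + 3)(u + 2)u / [90] = (1/90)u^3 + (1/18)u^2 + (1/15)u
P(u) = (-6)·L_0 + (-9)·L_1 + (-3)·L_2 + (-54)·L_3
Only the coefficient of u is needed; take it from each L_i and combine:
(-6)·(1/3) + (-9)·(-9/10) + (-3)·(1/2) + (-54)·(1/15) = 1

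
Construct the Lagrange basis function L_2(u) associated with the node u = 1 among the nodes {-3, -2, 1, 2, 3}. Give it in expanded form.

L_2(u) = (1/24)u^4 - (13/24)u^2 + 3/2

L_2(u) = (u + 3)(u + 2)(u - 2)(u - 3) / [(4)·(3)·(-1)·(-2)]
       = (u^4 - 13u^2 + 36) / (24)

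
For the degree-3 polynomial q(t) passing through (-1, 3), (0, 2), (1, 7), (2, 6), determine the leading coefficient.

The leading coefficient equals the top divided difference q[-1,0,1,2].
q[-1,0] = (2 - 3) / (0 - (-1)) = -1
q[0,1] = (7 - 2) / (1 - 0) = 5
q[1,2] = (6 - 7) / (2 - 1) = -1
q[-1,0,1] = (5 - (-1)) / (1 - (-1)) = 3
q[0,1,2] = (-1 - 5) / (2 - 0) = -3
q[-1,0,1,2] = (-3 - 3) / (2 - (-1)) = -2

-2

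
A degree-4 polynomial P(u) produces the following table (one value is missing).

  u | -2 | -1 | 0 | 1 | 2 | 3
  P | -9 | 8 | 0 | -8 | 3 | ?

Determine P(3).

46

The 5 known values determine P uniquely (degree ≤ 4).
Evaluate each Lagrange basis at u = 3:
L_0(3) = (4)·(3)·(2)·(1)/[(-1)·(-2)·(-3)·(-4)] = 1
L_1(3) = (5)·(3)·(2)·(1)/[(1)·(-1)·(-2)·(-3)] = -5
L_2(3) = (5)·(4)·(2)·(1)/[(2)·(1)·(-1)·(-2)] = 10
L_3(3) = (5)·(4)·(3)·(1)/[(3)·(2)·(1)·(-1)] = -10
L_4(3) = (5)·(4)·(3)·(2)/[(4)·(3)·(2)·(1)] = 5
Sum: (-9)·(1) + 8·(-5) + 0 + (-8)·(-10) + 3·(5) = 46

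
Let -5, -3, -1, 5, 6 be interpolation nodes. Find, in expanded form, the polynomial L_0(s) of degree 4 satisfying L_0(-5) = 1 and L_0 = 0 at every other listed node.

L_0(s) = (s + 3)(s + 1)(s - 5)(s - 6) / [(-2)·(-4)·(-10)·(-11)]
       = (s^4 - 7s^3 - 11s^2 + 87s + 90) / (880)

L_0(s) = (1/880)s^4 - (7/880)s^3 - (1/80)s^2 + (87/880)s + 9/88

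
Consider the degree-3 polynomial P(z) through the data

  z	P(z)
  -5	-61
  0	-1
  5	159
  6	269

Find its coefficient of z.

L_0(z) = z(z - 5)(z - 6) / [-550] = -(1/550)z^3 + (1/50)z^2 - (3/55)z
L_1(z) = (z + 5)(z - 5)(z - 6) / [150] = (1/150)z^3 - (1/25)z^2 - (1/6)z + 1
L_2(z) = (z + 5)z(z - 6) / [-50] = -(1/50)z^3 + (1/50)z^2 + (3/5)z
L_3(z) = (z + 5)z(z - 5) / [66] = (1/66)z^3 - (25/66)z
P(z) = (-61)·L_0 + (-1)·L_1 + 159·L_2 + 269·L_3
Only the coefficient of z is needed; take it from each L_i and combine:
(-61)·(-3/55) + (-1)·(-1/6) + 159·(3/5) + 269·(-25/66) = -3

-3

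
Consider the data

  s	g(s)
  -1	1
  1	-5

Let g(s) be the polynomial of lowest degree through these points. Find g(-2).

4

Evaluate each Lagrange basis at s = -2:
L_0(-2) = (-3)/[(-2)] = 3/2
L_1(-2) = (-1)/[(2)] = -1/2
Sum: 1·(3/2) + (-5)·(-1/2) = 4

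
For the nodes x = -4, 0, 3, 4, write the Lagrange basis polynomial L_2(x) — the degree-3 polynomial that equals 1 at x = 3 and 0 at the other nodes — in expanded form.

L_2(x) = (x + 4)x(x - 4) / [(7)·(3)·(-1)]
       = (x^3 - 16x) / (-21)

L_2(x) = -(1/21)x^3 + (16/21)x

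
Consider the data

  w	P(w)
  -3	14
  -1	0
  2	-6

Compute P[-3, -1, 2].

P[-3,-1] = (0 - 14) / (-1 - (-3)) = -7
P[-1,2] = (-6 - 0) / (2 - (-1)) = -2
P[-3,-1,2] = (-2 - (-7)) / (2 - (-3)) = 1

1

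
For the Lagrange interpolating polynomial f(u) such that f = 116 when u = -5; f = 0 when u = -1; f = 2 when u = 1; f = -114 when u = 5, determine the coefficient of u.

Build the Lagrange basis polynomials:
L_0(u) = (u + 1)(u - 1)(u - 5) / [-240] = -(1/240)u^3 + (1/48)u^2 + (1/240)u - 1/48
L_1(u) = (u + 5)(u - 1)(u - 5) / [48] = (1/48)u^3 - (1/48)u^2 - (25/48)u + 25/48
L_2(u) = (u + 5)(u + 1)(u - 5) / [-48] = -(1/48)u^3 - (1/48)u^2 + (25/48)u + 25/48
L_3(u) = (u + 5)(u + 1)(u - 1) / [240] = (1/240)u^3 + (1/48)u^2 - (1/240)u - 1/48
f(u) = 116·L_0 + 0·L_1 + 2·L_2 + (-114)·L_3
Only the coefficient of u is needed; take it from each L_i and combine:
116·(1/240) + 0·(-25/48) + 2·(25/48) + (-114)·(-1/240) = 2

2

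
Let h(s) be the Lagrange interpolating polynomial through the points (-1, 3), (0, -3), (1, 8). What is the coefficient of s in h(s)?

5/2

L_0(s) = s(s - 1) / [2] = (1/2)s^2 - (1/2)s
L_1(s) = (s + 1)(s - 1) / [-1] = -s^2 + 1
L_2(s) = (s + 1)s / [2] = (1/2)s^2 + (1/2)s
h(s) = 3·L_0 + (-3)·L_1 + 8·L_2
Only the coefficient of s is needed; take it from each L_i and combine:
3·(-1/2) + (-3)·(0) + 8·(1/2) = 5/2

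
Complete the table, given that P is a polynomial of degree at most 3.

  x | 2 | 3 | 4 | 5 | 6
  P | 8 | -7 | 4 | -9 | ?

The 4 known values determine P uniquely (degree ≤ 3).
L_0(6) = (3)·(2)·(1)/[(-1)·(-2)·(-3)] = -1
L_1(6) = (4)·(2)·(1)/[(1)·(-1)·(-2)] = 4
L_2(6) = (4)·(3)·(1)/[(2)·(1)·(-1)] = -6
L_3(6) = (4)·(3)·(2)/[(3)·(2)·(1)] = 4
Sum: 8·(-1) + (-7)·(4) + 4·(-6) + (-9)·(4) = -96

-96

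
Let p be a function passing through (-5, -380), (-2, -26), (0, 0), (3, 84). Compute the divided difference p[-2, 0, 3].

p[-2,0] = (0 - (-26)) / (0 - (-2)) = 13
p[0,3] = (84 - 0) / (3 - 0) = 28
p[-2,0,3] = (28 - 13) / (3 - (-2)) = 3

3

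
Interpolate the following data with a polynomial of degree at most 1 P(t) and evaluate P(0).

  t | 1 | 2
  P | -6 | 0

-12

Evaluate each Lagrange basis at t = 0:
L_0(0) = (-2)/[(-1)] = 2
L_1(0) = (-1)/[(1)] = -1
Sum: (-6)·(2) + 0 = -12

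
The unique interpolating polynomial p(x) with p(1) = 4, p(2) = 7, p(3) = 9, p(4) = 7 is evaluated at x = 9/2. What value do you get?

57/16

Evaluate each Lagrange basis at x = 9/2:
L_0(9/2) = (5/2)·(3/2)·(1/2)/[(-1)·(-2)·(-3)] = -5/16
L_1(9/2) = (7/2)·(3/2)·(1/2)/[(1)·(-1)·(-2)] = 21/16
L_2(9/2) = (7/2)·(5/2)·(1/2)/[(2)·(1)·(-1)] = -35/16
L_3(9/2) = (7/2)·(5/2)·(3/2)/[(3)·(2)·(1)] = 35/16
Sum: 4·(-5/16) + 7·(21/16) + 9·(-35/16) + 7·(35/16) = 57/16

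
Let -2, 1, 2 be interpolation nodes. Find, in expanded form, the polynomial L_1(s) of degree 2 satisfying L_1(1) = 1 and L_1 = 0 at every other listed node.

L_1(s) = (s + 2)(s - 2) / [(3)·(-1)]
       = (s^2 - 4) / (-3)

L_1(s) = -(1/3)s^2 + 4/3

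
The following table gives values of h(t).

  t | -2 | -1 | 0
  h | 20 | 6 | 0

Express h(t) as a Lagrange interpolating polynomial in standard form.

h(t) = 4t^2 - 2t

Build the Lagrange basis polynomials:
L_0(t) = (t + 1)t / [2] = (1/2)t^2 + (1/2)t
L_1(t) = (t + 2)t / [-1] = -t^2 - 2t
L_2(t) = (t + 2)(t + 1) / [2] = (1/2)t^2 + (3/2)t + 1
h(t) = 20·L_0 + 6·L_1 + 0·L_2
  20·L_0(t) = 10t^2 + 10t
  6·L_1(t) = -6t^2 - 12t
  0·L_2(t) = 0
Adding term by term: 4t^2 - 2t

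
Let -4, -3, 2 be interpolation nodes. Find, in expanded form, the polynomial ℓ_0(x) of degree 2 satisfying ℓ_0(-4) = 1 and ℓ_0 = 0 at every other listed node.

ℓ_0(x) = (1/6)x^2 + (1/6)x - 1

ℓ_0(x) = (x + 3)(x - 2) / [(-1)·(-6)]
       = (x^2 + x - 6) / (6)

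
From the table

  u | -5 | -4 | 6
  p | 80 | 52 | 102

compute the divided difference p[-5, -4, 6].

3

p[-5,-4] = (52 - 80) / (-4 - (-5)) = -28
p[-4,6] = (102 - 52) / (6 - (-4)) = 5
p[-5,-4,6] = (5 - (-28)) / (6 - (-5)) = 3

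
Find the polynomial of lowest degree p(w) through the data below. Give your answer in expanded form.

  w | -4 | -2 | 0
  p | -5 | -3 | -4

p(w) = -(3/8)w^2 - (5/4)w - 4

Build the Lagrange basis polynomials:
L_0(w) = (w + 2)w / [8] = (1/8)w^2 + (1/4)w
L_1(w) = (w + 4)w / [-4] = -(1/4)w^2 - w
L_2(w) = (w + 4)(w + 2) / [8] = (1/8)w^2 + (3/4)w + 1
p(w) = (-5)·L_0 + (-3)·L_1 + (-4)·L_2
  (-5)·L_0(w) = -(5/8)w^2 - (5/4)w
  (-3)·L_1(w) = (3/4)w^2 + 3w
  (-4)·L_2(w) = -(1/2)w^2 - 3w - 4
Adding term by term: -(3/8)w^2 - (5/4)w - 4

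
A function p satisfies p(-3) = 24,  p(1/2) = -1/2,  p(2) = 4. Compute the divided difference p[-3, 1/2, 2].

p[-3,1/2] = (-1/2 - 24) / (1/2 - (-3)) = -7
p[1/2,2] = (4 - (-1/2)) / (2 - 1/2) = 3
p[-3,1/2,2] = (3 - (-7)) / (2 - (-3)) = 2

2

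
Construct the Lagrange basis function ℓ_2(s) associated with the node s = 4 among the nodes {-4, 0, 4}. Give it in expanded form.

ℓ_2(s) = (1/32)s^2 + (1/8)s

ℓ_2(s) = (s + 4)s / [(8)·(4)]
       = (s^2 + 4s) / (32)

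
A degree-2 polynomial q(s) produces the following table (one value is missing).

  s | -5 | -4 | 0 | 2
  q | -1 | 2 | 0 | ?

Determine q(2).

The 3 known values determine q uniquely (degree ≤ 2).
Evaluate each Lagrange basis at s = 2:
L_0(2) = (6)·(2)/[(-1)·(-5)] = 12/5
L_1(2) = (7)·(2)/[(1)·(-4)] = -7/2
L_2(2) = (7)·(6)/[(5)·(4)] = 21/10
Sum: (-1)·(12/5) + 2·(-7/2) + 0 = -47/5

-47/5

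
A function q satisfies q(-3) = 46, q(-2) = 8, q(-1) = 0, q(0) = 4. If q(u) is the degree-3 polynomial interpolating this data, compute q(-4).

Evaluate each Lagrange basis at u = -4:
L_0(-4) = (-2)·(-3)·(-4)/[(-1)·(-2)·(-3)] = 4
L_1(-4) = (-1)·(-3)·(-4)/[(1)·(-1)·(-2)] = -6
L_2(-4) = (-1)·(-2)·(-4)/[(2)·(1)·(-1)] = 4
L_3(-4) = (-1)·(-2)·(-3)/[(3)·(2)·(1)] = -1
Sum: 46·(4) + 8·(-6) + 0 + 4·(-1) = 132

132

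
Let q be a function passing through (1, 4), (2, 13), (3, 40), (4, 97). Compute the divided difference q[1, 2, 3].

q[1,2] = (13 - 4) / (2 - 1) = 9
q[2,3] = (40 - 13) / (3 - 2) = 27
q[1,2,3] = (27 - 9) / (3 - 1) = 9

9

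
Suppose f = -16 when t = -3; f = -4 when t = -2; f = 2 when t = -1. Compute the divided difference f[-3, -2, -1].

f[-3,-2] = (-4 - (-16)) / (-2 - (-3)) = 12
f[-2,-1] = (2 - (-4)) / (-1 - (-2)) = 6
f[-3,-2,-1] = (6 - 12) / (-1 - (-3)) = -3

-3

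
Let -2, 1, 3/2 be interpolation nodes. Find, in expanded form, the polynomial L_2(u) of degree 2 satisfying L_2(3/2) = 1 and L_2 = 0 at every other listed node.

L_2(u) = (u + 2)(u - 1) / [(7/2)·(1/2)]
       = (u^2 + u - 2) / (7/4)

L_2(u) = (4/7)u^2 + (4/7)u - 8/7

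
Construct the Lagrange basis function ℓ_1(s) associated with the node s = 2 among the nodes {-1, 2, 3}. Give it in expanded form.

ℓ_1(s) = -(1/3)s^2 + (2/3)s + 1

ℓ_1(s) = (s + 1)(s - 3) / [(3)·(-1)]
       = (s^2 - 2s - 3) / (-3)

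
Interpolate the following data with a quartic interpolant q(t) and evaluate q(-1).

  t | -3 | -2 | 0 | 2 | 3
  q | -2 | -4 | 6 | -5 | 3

Using Newton's divided-difference form:
q[-3,-2] = (-4 - (-2)) / (-2 - (-3)) = -2
q[-2,0] = (6 - (-4)) / (0 - (-2)) = 5
q[0,2] = (-5 - 6) / (2 - 0) = -11/2
q[2,3] = (3 - (-5)) / (3 - 2) = 8
q[-3,-2,0] = (5 - (-2)) / (0 - (-3)) = 7/3
q[-2,0,2] = (-11/2 - 5) / (2 - (-2)) = -21/8
q[0,2,3] = (8 - (-11/2)) / (3 - 0) = 9/2
q[-3,-2,0,2] = (-21/8 - 7/3) / (2 - (-3)) = -119/120
q[-2,0,2,3] = (9/2 - (-21/8)) / (3 - (-2)) = 57/40
q[-3,-2,0,2,3] = (57/40 - (-119/120)) / (3 - (-3)) = 29/72
q(-1) = -2 + (-2)·(2) + (7/3)·(2)·(1) + (-119/120)·(2)·(1)·(-1) + (29/72)·(2)·(1)·(-1)·(-3) = 46/15

46/15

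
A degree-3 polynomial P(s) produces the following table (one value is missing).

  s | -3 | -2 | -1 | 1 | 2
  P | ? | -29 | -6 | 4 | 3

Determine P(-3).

The 4 known values determine P uniquely (degree ≤ 3).
L_0(-3) = (-2)·(-4)·(-5)/[(-1)·(-3)·(-4)] = 10/3
L_1(-3) = (-1)·(-4)·(-5)/[(1)·(-2)·(-3)] = -10/3
L_2(-3) = (-1)·(-2)·(-5)/[(3)·(2)·(-1)] = 5/3
L_3(-3) = (-1)·(-2)·(-4)/[(4)·(3)·(1)] = -2/3
Sum: (-29)·(10/3) + (-6)·(-10/3) + 4·(5/3) + 3·(-2/3) = -72

-72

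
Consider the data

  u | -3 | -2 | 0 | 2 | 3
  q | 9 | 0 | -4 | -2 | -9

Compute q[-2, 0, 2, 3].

q[-2,0] = (-4 - 0) / (0 - (-2)) = -2
q[0,2] = (-2 - (-4)) / (2 - 0) = 1
q[2,3] = (-9 - (-2)) / (3 - 2) = -7
q[-2,0,2] = (1 - (-2)) / (2 - (-2)) = 3/4
q[0,2,3] = (-7 - 1) / (3 - 0) = -8/3
q[-2,0,2,3] = (-8/3 - 3/4) / (3 - (-2)) = -41/60

-41/60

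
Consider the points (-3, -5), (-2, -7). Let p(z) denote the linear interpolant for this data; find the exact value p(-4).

L_0(-4) = (-2)/[(-1)] = 2
L_1(-4) = (-1)/[(1)] = -1
Sum: (-5)·(2) + (-7)·(-1) = -3

-3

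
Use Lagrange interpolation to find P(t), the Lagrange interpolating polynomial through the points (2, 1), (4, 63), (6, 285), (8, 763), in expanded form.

L_0(t) = (t - 4)(t - 6)(t - 8) / [-48] = -(1/48)t^3 + (3/8)t^2 - (13/6)t + 4
L_1(t) = (t - 2)(t - 6)(t - 8) / [16] = (1/16)t^3 - t^2 + (19/4)t - 6
L_2(t) = (t - 2)(t - 4)(t - 8) / [-16] = -(1/16)t^3 + (7/8)t^2 - (7/2)t + 4
L_3(t) = (t - 2)(t - 4)(t - 6) / [48] = (1/48)t^3 - (1/4)t^2 + (11/12)t - 1
P(t) = 1·L_0 + 63·L_1 + 285·L_2 + 763·L_3
  1·L_0(t) = -(1/48)t^3 + (3/8)t^2 - (13/6)t + 4
  63·L_1(t) = (63/16)t^3 - 63t^2 + (1197/4)t - 378
  285·L_2(t) = -(285/16)t^3 + (1995/8)t^2 - (1995/2)t + 1140
  763·L_3(t) = (763/48)t^3 - (763/4)t^2 + (8393/12)t - 763
Adding term by term: 2t^3 - 4t^2 - t + 3

P(t) = 2t^3 - 4t^2 - t + 3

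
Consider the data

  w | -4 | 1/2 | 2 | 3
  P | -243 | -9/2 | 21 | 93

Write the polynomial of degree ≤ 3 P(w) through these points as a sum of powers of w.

P(w) = 4w^3 - 4w - 3

Build the Lagrange basis polynomials:
L_0(w) = (w - 1/2)(w - 2)(w - 3) / [-189] = -(1/189)w^3 + (11/378)w^2 - (17/378)w + 1/63
L_1(w) = (w + 4)(w - 2)(w - 3) / [135/8] = (8/135)w^3 - (8/135)w^2 - (112/135)w + 64/45
L_2(w) = (w + 4)(w - 1/2)(w - 3) / [-9] = -(1/9)w^3 - (1/18)w^2 + (25/18)w - 2/3
L_3(w) = (w + 4)(w - 1/2)(w - 2) / [35/2] = (2/35)w^3 + (3/35)w^2 - (18/35)w + 8/35
P(w) = (-243)·L_0 + (-9/2)·L_1 + 21·L_2 + 93·L_3
  (-243)·L_0(w) = (9/7)w^3 - (99/14)w^2 + (153/14)w - 27/7
  (-9/2)·L_1(w) = -(4/15)w^3 + (4/15)w^2 + (56/15)w - 32/5
  21·L_2(w) = -(7/3)w^3 - (7/6)w^2 + (175/6)w - 14
  93·L_3(w) = (186/35)w^3 + (279/35)w^2 - (1674/35)w + 744/35
Adding term by term: 4w^3 - 4w - 3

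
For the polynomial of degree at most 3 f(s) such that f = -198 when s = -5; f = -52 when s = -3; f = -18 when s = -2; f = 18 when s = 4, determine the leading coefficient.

1

Build the Lagrange basis polynomials:
L_0(s) = (s + 3)(s + 2)(s - 4) / [-54] = -(1/54)s^3 - (1/54)s^2 + (7/27)s + 4/9
L_1(s) = (s + 5)(s + 2)(s - 4) / [14] = (1/14)s^3 + (3/14)s^2 - (9/7)s - 20/7
L_2(s) = (s + 5)(s + 3)(s - 4) / [-18] = -(1/18)s^3 - (2/9)s^2 + (17/18)s + 10/3
L_3(s) = (s + 5)(s + 3)(s + 2) / [378] = (1/378)s^3 + (5/189)s^2 + (31/378)s + 5/63
f(s) = (-198)·L_0 + (-52)·L_1 + (-18)·L_2 + 18·L_3
Only the coefficient of s^3 is needed; take it from each L_i and combine:
(-198)·(-1/54) + (-52)·(1/14) + (-18)·(-1/18) + 18·(1/378) = 1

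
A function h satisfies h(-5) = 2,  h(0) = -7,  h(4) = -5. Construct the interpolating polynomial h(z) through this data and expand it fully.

h(z) = (23/90)z^2 - (47/90)z - 7

L_0(z) = z(z - 4) / [45] = (1/45)z^2 - (4/45)z
L_1(z) = (z + 5)(z - 4) / [-20] = -(1/20)z^2 - (1/20)z + 1
L_2(z) = (z + 5)z / [36] = (1/36)z^2 + (5/36)z
h(z) = 2·L_0 + (-7)·L_1 + (-5)·L_2
  2·L_0(z) = (2/45)z^2 - (8/45)z
  (-7)·L_1(z) = (7/20)z^2 + (7/20)z - 7
  (-5)·L_2(z) = -(5/36)z^2 - (25/36)z
Adding term by term: (23/90)z^2 - (47/90)z - 7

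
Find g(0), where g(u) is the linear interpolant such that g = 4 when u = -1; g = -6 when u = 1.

L_0(0) = (-1)/[(-2)] = 1/2
L_1(0) = (1)/[(2)] = 1/2
Sum: 4·(1/2) + (-6)·(1/2) = -1

-1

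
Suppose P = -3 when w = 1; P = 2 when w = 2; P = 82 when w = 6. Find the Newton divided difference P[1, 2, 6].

3

P[1,2] = (2 - (-3)) / (2 - 1) = 5
P[2,6] = (82 - 2) / (6 - 2) = 20
P[1,2,6] = (20 - 5) / (6 - 1) = 3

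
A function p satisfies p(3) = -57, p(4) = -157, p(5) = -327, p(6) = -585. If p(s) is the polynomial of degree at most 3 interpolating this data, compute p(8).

-1437

Using Newton's divided-difference form:
p[3,4] = (-157 - (-57)) / (4 - 3) = -100
p[4,5] = (-327 - (-157)) / (5 - 4) = -170
p[5,6] = (-585 - (-327)) / (6 - 5) = -258
p[3,4,5] = (-170 - (-100)) / (5 - 3) = -35
p[4,5,6] = (-258 - (-170)) / (6 - 4) = -44
p[3,4,5,6] = (-44 - (-35)) / (6 - 3) = -3
p(8) = -57 + (-100)·(5) + (-35)·(5)·(4) + (-3)·(5)·(4)·(3) = -1437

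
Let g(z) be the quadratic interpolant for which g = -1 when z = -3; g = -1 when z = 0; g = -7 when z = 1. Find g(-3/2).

Evaluate each Lagrange basis at z = -3/2:
L_0(-3/2) = (-3/2)·(-5/2)/[(-3)·(-4)] = 5/16
L_1(-3/2) = (3/2)·(-5/2)/[(3)·(-1)] = 5/4
L_2(-3/2) = (3/2)·(-3/2)/[(4)·(1)] = -9/16
Sum: (-1)·(5/16) + (-1)·(5/4) + (-7)·(-9/16) = 19/8

19/8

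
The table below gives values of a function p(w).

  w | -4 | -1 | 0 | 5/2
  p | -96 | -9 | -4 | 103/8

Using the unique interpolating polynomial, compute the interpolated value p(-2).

Evaluate each Lagrange basis at w = -2:
L_0(-2) = (-1)·(-2)·(-9/2)/[(-3)·(-4)·(-13/2)] = 3/26
L_1(-2) = (2)·(-2)·(-9/2)/[(3)·(-1)·(-7/2)] = 12/7
L_2(-2) = (2)·(-1)·(-9/2)/[(4)·(1)·(-5/2)] = -9/10
L_3(-2) = (2)·(-1)·(-2)/[(13/2)·(7/2)·(5/2)] = 32/455
Sum: (-96)·(3/26) + (-9)·(12/7) + (-4)·(-9/10) + 103/8·(32/455) = -22

-22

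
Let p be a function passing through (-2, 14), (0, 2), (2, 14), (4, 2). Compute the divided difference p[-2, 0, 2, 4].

-1

p[-2,0] = (2 - 14) / (0 - (-2)) = -6
p[0,2] = (14 - 2) / (2 - 0) = 6
p[2,4] = (2 - 14) / (4 - 2) = -6
p[-2,0,2] = (6 - (-6)) / (2 - (-2)) = 3
p[0,2,4] = (-6 - 6) / (4 - 0) = -3
p[-2,0,2,4] = (-3 - 3) / (4 - (-2)) = -1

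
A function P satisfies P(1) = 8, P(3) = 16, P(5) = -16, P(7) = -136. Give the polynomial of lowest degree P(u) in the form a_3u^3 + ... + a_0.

Newton's divided differences:
P[1,3] = (16 - 8) / (3 - 1) = 4
P[3,5] = (-16 - 16) / (5 - 3) = -16
P[5,7] = (-136 - (-16)) / (7 - 5) = -60
P[1,3,5] = (-16 - 4) / (5 - 1) = -5
P[3,5,7] = (-60 - (-16)) / (7 - 3) = -11
P[1,3,5,7] = (-11 - (-5)) / (7 - 1) = -1
P(u) = 8 + 4·(u - 1) + (-5)·(u - 1)(u - 3) + (-1)·(u - 1)(u - 3)(u - 5)
Expanding: P(u) = -u^3 + 4u^2 + u + 4

P(u) = -u^3 + 4u^2 + u + 4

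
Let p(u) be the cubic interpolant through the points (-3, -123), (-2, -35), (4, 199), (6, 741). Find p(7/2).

509/4

L_0(7/2) = (11/2)·(-1/2)·(-5/2)/[(-1)·(-7)·(-9)] = -55/504
L_1(7/2) = (13/2)·(-1/2)·(-5/2)/[(1)·(-6)·(-8)] = 65/384
L_2(7/2) = (13/2)·(11/2)·(-5/2)/[(7)·(6)·(-2)] = 715/672
L_3(7/2) = (13/2)·(11/2)·(-1/2)/[(9)·(8)·(2)] = -143/1152
Sum: (-123)·(-55/504) + (-35)·(65/384) + 199·(715/672) + 741·(-143/1152) = 509/4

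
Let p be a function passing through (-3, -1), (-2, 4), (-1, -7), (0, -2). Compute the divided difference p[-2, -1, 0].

8

p[-2,-1] = (-7 - 4) / (-1 - (-2)) = -11
p[-1,0] = (-2 - (-7)) / (0 - (-1)) = 5
p[-2,-1,0] = (5 - (-11)) / (0 - (-2)) = 8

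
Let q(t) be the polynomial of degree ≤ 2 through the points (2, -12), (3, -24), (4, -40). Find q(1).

-4

L_0(1) = (-2)·(-3)/[(-1)·(-2)] = 3
L_1(1) = (-1)·(-3)/[(1)·(-1)] = -3
L_2(1) = (-1)·(-2)/[(2)·(1)] = 1
Sum: (-12)·(3) + (-24)·(-3) + (-40)·(1) = -4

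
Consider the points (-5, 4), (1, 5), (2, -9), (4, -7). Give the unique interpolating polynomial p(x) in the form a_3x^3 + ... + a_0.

Newton's divided differences:
p[-5,1] = (5 - 4) / (1 - (-5)) = 1/6
p[1,2] = (-9 - 5) / (2 - 1) = -14
p[2,4] = (-7 - (-9)) / (4 - 2) = 1
p[-5,1,2] = (-14 - 1/6) / (2 - (-5)) = -85/42
p[1,2,4] = (1 - (-14)) / (4 - 1) = 5
p[-5,1,2,4] = (5 - (-85/42)) / (4 - (-5)) = 295/378
p(x) = 4 + (1/6)·(x + 5) + (-85/42)·(x + 5)(x - 1) + (295/378)·(x + 5)(x - 1)(x - 2)
Expanding: p(x) = (295/378)x^3 - (25/54)x^2 - (488/27)x + 4301/189

p(x) = (295/378)x^3 - (25/54)x^2 - (488/27)x + 4301/189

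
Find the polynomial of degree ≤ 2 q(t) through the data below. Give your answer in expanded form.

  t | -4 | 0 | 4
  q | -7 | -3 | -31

q(t) = -t^2 - 3t - 3

L_0(t) = t(t - 4) / [32] = (1/32)t^2 - (1/8)t
L_1(t) = (t + 4)(t - 4) / [-16] = -(1/16)t^2 + 1
L_2(t) = (t + 4)t / [32] = (1/32)t^2 + (1/8)t
q(t) = (-7)·L_0 + (-3)·L_1 + (-31)·L_2
  (-7)·L_0(t) = -(7/32)t^2 + (7/8)t
  (-3)·L_1(t) = (3/16)t^2 - 3
  (-31)·L_2(t) = -(31/32)t^2 - (31/8)t
Adding term by term: -t^2 - 3t - 3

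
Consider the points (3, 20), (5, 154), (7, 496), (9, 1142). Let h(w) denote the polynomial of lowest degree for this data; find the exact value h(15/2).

2501/4

L_0(15/2) = (5/2)·(1/2)·(-3/2)/[(-2)·(-4)·(-6)] = 5/128
L_1(15/2) = (9/2)·(1/2)·(-3/2)/[(2)·(-2)·(-4)] = -27/128
L_2(15/2) = (9/2)·(5/2)·(-3/2)/[(4)·(2)·(-2)] = 135/128
L_3(15/2) = (9/2)·(5/2)·(1/2)/[(6)·(4)·(2)] = 15/128
Sum: 20·(5/128) + 154·(-27/128) + 496·(135/128) + 1142·(15/128) = 2501/4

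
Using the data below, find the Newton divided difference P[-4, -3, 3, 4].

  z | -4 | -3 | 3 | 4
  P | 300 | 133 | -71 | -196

-4

P[-4,-3] = (133 - 300) / (-3 - (-4)) = -167
P[-3,3] = (-71 - 133) / (3 - (-3)) = -34
P[3,4] = (-196 - (-71)) / (4 - 3) = -125
P[-4,-3,3] = (-34 - (-167)) / (3 - (-4)) = 19
P[-3,3,4] = (-125 - (-34)) / (4 - (-3)) = -13
P[-4,-3,3,4] = (-13 - 19) / (4 - (-4)) = -4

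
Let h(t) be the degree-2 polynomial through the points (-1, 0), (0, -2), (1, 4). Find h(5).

108

Evaluate each Lagrange basis at t = 5:
L_0(5) = (5)·(4)/[(-1)·(-2)] = 10
L_1(5) = (6)·(4)/[(1)·(-1)] = -24
L_2(5) = (6)·(5)/[(2)·(1)] = 15
Sum: 0 + (-2)·(-24) + 4·(15) = 108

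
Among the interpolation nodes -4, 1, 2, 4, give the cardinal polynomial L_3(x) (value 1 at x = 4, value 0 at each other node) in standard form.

L_3(x) = (x + 4)(x - 1)(x - 2) / [(8)·(3)·(2)]
       = (x^3 + x^2 - 10x + 8) / (48)

L_3(x) = (1/48)x^3 + (1/48)x^2 - (5/24)x + 1/6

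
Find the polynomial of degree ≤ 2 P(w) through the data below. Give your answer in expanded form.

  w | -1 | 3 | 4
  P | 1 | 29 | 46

Build the Lagrange basis polynomials:
L_0(w) = (w - 3)(w - 4) / [20] = (1/20)w^2 - (7/20)w + 3/5
L_1(w) = (w + 1)(w - 4) / [-4] = -(1/4)w^2 + (3/4)w + 1
L_2(w) = (w + 1)(w - 3) / [5] = (1/5)w^2 - (2/5)w - 3/5
P(w) = 1·L_0 + 29·L_1 + 46·L_2
  1·L_0(w) = (1/20)w^2 - (7/20)w + 3/5
  29·L_1(w) = -(29/4)w^2 + (87/4)w + 29
  46·L_2(w) = (46/5)w^2 - (92/5)w - 138/5
Adding term by term: 2w^2 + 3w + 2

P(w) = 2w^2 + 3w + 2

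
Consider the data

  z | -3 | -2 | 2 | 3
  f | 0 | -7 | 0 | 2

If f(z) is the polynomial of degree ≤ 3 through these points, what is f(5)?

-28/5

L_0(5) = (7)·(3)·(2)/[(-1)·(-5)·(-6)] = -7/5
L_1(5) = (8)·(3)·(2)/[(1)·(-4)·(-5)] = 12/5
L_2(5) = (8)·(7)·(2)/[(5)·(4)·(-1)] = -28/5
L_3(5) = (8)·(7)·(3)/[(6)·(5)·(1)] = 28/5
Sum: 0 + (-7)·(12/5) + 0 + 2·(28/5) = -28/5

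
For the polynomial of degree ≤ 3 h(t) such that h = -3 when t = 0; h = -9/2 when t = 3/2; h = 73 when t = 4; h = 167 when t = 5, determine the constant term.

Build the Lagrange basis polynomials:
L_0(t) = (t - 3/2)(t - 4)(t - 5) / [-30] = -(1/30)t^3 + (7/20)t^2 - (67/60)t + 1
L_1(t) = t(t - 4)(t - 5) / [105/8] = (8/105)t^3 - (24/35)t^2 + (32/21)t
L_2(t) = t(t - 3/2)(t - 5) / [-10] = -(1/10)t^3 + (13/20)t^2 - (3/4)t
L_3(t) = t(t - 3/2)(t - 4) / [35/2] = (2/35)t^3 - (11/35)t^2 + (12/35)t
h(t) = (-3)·L_0 + (-9/2)·L_1 + 73·L_2 + 167·L_3
Only the constant term is needed; take it from each L_i and combine:
(-3)·(1) + (-9/2)·(0) + 73·(0) + 167·(0) = -3

-3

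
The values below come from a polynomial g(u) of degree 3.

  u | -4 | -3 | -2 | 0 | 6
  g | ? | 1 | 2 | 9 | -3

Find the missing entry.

163/54

The 4 known values determine g uniquely (degree ≤ 3).
L_0(-4) = (-2)·(-4)·(-10)/[(-1)·(-3)·(-9)] = 80/27
L_1(-4) = (-1)·(-4)·(-10)/[(1)·(-2)·(-8)] = -5/2
L_2(-4) = (-1)·(-2)·(-10)/[(3)·(2)·(-6)] = 5/9
L_3(-4) = (-1)·(-2)·(-4)/[(9)·(8)·(6)] = -1/54
Sum: 1·(80/27) + 2·(-5/2) + 9·(5/9) + (-3)·(-1/54) = 163/54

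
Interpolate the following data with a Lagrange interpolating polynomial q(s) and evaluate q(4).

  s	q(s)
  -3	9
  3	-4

-37/6

L_0(4) = (1)/[(-6)] = -1/6
L_1(4) = (7)/[(6)] = 7/6
Sum: 9·(-1/6) + (-4)·(7/6) = -37/6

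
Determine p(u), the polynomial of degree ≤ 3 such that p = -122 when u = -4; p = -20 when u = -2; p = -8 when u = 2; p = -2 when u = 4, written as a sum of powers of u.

p(u) = u^3 - 4u^2 - u + 2

Build the Lagrange basis polynomials:
L_0(u) = (u + 2)(u - 2)(u - 4) / [-96] = -(1/96)u^3 + (1/24)u^2 + (1/24)u - 1/6
L_1(u) = (u + 4)(u - 2)(u - 4) / [48] = (1/48)u^3 - (1/24)u^2 - (1/3)u + 2/3
L_2(u) = (u + 4)(u + 2)(u - 4) / [-48] = -(1/48)u^3 - (1/24)u^2 + (1/3)u + 2/3
L_3(u) = (u + 4)(u + 2)(u - 2) / [96] = (1/96)u^3 + (1/24)u^2 - (1/24)u - 1/6
p(u) = (-122)·L_0 + (-20)·L_1 + (-8)·L_2 + (-2)·L_3
  (-122)·L_0(u) = (61/48)u^3 - (61/12)u^2 - (61/12)u + 61/3
  (-20)·L_1(u) = -(5/12)u^3 + (5/6)u^2 + (20/3)u - 40/3
  (-8)·L_2(u) = (1/6)u^3 + (1/3)u^2 - (8/3)u - 16/3
  (-2)·L_3(u) = -(1/48)u^3 - (1/12)u^2 + (1/12)u + 1/3
Adding term by term: u^3 - 4u^2 - u + 2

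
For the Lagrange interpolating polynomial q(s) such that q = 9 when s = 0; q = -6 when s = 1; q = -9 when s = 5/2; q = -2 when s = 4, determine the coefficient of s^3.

-67/90

The leading coefficient equals the top divided difference q[0,1,5/2,4].
q[0,1] = (-6 - 9) / (1 - 0) = -15
q[1,5/2] = (-9 - (-6)) / (5/2 - 1) = -2
q[5/2,4] = (-2 - (-9)) / (4 - 5/2) = 14/3
q[0,1,5/2] = (-2 - (-15)) / (5/2 - 0) = 26/5
q[1,5/2,4] = (14/3 - (-2)) / (4 - 1) = 20/9
q[0,1,5/2,4] = (20/9 - 26/5) / (4 - 0) = -67/90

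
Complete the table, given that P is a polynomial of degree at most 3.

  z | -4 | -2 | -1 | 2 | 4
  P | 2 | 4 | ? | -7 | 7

The 4 known values determine P uniquely (degree ≤ 3).
Evaluate each Lagrange basis at z = -1:
L_0(-1) = (1)·(-3)·(-5)/[(-2)·(-6)·(-8)] = -5/32
L_1(-1) = (3)·(-3)·(-5)/[(2)·(-4)·(-6)] = 15/16
L_2(-1) = (3)·(1)·(-5)/[(6)·(4)·(-2)] = 5/16
L_3(-1) = (3)·(1)·(-3)/[(8)·(6)·(2)] = -3/32
Sum: 2·(-5/32) + 4·(15/16) + (-7)·(5/16) + 7·(-3/32) = 19/32

19/32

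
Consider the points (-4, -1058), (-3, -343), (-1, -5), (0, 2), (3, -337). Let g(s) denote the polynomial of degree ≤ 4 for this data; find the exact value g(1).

L_0(1) = (4)·(2)·(1)·(-2)/[(-1)·(-3)·(-4)·(-7)] = -4/21
L_1(1) = (5)·(2)·(1)·(-2)/[(1)·(-2)·(-3)·(-6)] = 5/9
L_2(1) = (5)·(4)·(1)·(-2)/[(3)·(2)·(-1)·(-4)] = -5/3
L_3(1) = (5)·(4)·(2)·(-2)/[(4)·(3)·(1)·(-3)] = 20/9
L_4(1) = (5)·(4)·(2)·(1)/[(7)·(6)·(4)·(3)] = 5/63
Sum: (-1058)·(-4/21) + (-343)·(5/9) + (-5)·(-5/3) + 2·(20/9) + (-337)·(5/63) = -3

-3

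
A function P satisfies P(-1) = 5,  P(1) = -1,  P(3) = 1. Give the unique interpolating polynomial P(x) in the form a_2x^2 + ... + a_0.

Newton's divided differences:
P[-1,1] = (-1 - 5) / (1 - (-1)) = -3
P[1,3] = (1 - (-1)) / (3 - 1) = 1
P[-1,1,3] = (1 - (-3)) / (3 - (-1)) = 1
P(x) = 5 + (-3)·(x + 1) + 1·(x + 1)(x - 1)
Expanding: P(x) = x^2 - 3x + 1

P(x) = x^2 - 3x + 1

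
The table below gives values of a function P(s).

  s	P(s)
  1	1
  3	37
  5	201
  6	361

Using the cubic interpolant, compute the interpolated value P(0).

1

Using Newton's divided-difference form:
P[1,3] = (37 - 1) / (3 - 1) = 18
P[3,5] = (201 - 37) / (5 - 3) = 82
P[5,6] = (361 - 201) / (6 - 5) = 160
P[1,3,5] = (82 - 18) / (5 - 1) = 16
P[3,5,6] = (160 - 82) / (6 - 3) = 26
P[1,3,5,6] = (26 - 16) / (6 - 1) = 2
P(0) = 1 + 18·(-1) + 16·(-1)·(-3) + 2·(-1)·(-3)·(-5) = 1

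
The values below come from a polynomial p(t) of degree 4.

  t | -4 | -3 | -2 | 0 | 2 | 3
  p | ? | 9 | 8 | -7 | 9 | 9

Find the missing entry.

The 5 known values determine p uniquely (degree ≤ 4).
L_0(-4) = (-2)·(-4)·(-6)·(-7)/[(-1)·(-3)·(-5)·(-6)] = 56/15
L_1(-4) = (-1)·(-4)·(-6)·(-7)/[(1)·(-2)·(-4)·(-5)] = -21/5
L_2(-4) = (-1)·(-2)·(-6)·(-7)/[(3)·(2)·(-2)·(-3)] = 7/3
L_3(-4) = (-1)·(-2)·(-4)·(-7)/[(5)·(4)·(2)·(-1)] = -7/5
L_4(-4) = (-1)·(-2)·(-4)·(-6)/[(6)·(5)·(3)·(1)] = 8/15
Sum: 9·(56/15) + 8·(-21/5) + (-7)·(7/3) + 9·(-7/5) + 9·(8/15) = -362/15

-362/15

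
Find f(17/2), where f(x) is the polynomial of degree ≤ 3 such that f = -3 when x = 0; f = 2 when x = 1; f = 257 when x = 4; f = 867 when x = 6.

L_0(17/2) = (15/2)·(9/2)·(5/2)/[(-1)·(-4)·(-6)] = -225/64
L_1(17/2) = (17/2)·(9/2)·(5/2)/[(1)·(-3)·(-5)] = 51/8
L_2(17/2) = (17/2)·(15/2)·(5/2)/[(4)·(3)·(-2)] = -425/64
L_3(17/2) = (17/2)·(15/2)·(9/2)/[(6)·(5)·(2)] = 153/32
Sum: (-3)·(-225/64) + 2·(51/8) + 257·(-425/64) + 867·(153/32) = 2462

2462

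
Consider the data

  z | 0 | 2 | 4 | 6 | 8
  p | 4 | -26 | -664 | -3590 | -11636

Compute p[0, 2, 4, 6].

p[0,2] = (-26 - 4) / (2 - 0) = -15
p[2,4] = (-664 - (-26)) / (4 - 2) = -319
p[4,6] = (-3590 - (-664)) / (6 - 4) = -1463
p[0,2,4] = (-319 - (-15)) / (4 - 0) = -76
p[2,4,6] = (-1463 - (-319)) / (6 - 2) = -286
p[0,2,4,6] = (-286 - (-76)) / (6 - 0) = -35

-35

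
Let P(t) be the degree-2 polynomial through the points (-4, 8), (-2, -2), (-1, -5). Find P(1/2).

-7

Evaluate each Lagrange basis at t = 1/2:
L_0(1/2) = (5/2)·(3/2)/[(-2)·(-3)] = 5/8
L_1(1/2) = (9/2)·(3/2)/[(2)·(-1)] = -27/8
L_2(1/2) = (9/2)·(5/2)/[(3)·(1)] = 15/4
Sum: 8·(5/8) + (-2)·(-27/8) + (-5)·(15/4) = -7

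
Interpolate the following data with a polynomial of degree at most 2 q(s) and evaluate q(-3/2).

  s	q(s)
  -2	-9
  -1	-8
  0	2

Using Newton's divided-difference form:
q[-2,-1] = (-8 - (-9)) / (-1 - (-2)) = 1
q[-1,0] = (2 - (-8)) / (0 - (-1)) = 10
q[-2,-1,0] = (10 - 1) / (0 - (-2)) = 9/2
q(-3/2) = -9 + 1·(1/2) + (9/2)·(1/2)·(-1/2) = -77/8

-77/8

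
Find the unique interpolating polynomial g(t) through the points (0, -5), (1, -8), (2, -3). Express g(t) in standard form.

g(t) = 4t^2 - 7t - 5

L_0(t) = (t - 1)(t - 2) / [2] = (1/2)t^2 - (3/2)t + 1
L_1(t) = t(t - 2) / [-1] = -t^2 + 2t
L_2(t) = t(t - 1) / [2] = (1/2)t^2 - (1/2)t
g(t) = (-5)·L_0 + (-8)·L_1 + (-3)·L_2
  (-5)·L_0(t) = -(5/2)t^2 + (15/2)t - 5
  (-8)·L_1(t) = 8t^2 - 16t
  (-3)·L_2(t) = -(3/2)t^2 + (3/2)t
Adding term by term: 4t^2 - 7t - 5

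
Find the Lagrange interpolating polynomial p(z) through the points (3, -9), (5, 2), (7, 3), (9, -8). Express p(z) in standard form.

p(z) = -(1/24)z^3 - (5/8)z^2 + (301/24)z - 319/8

Build the Lagrange basis polynomials:
L_0(z) = (z - 5)(z - 7)(z - 9) / [-48] = -(1/48)z^3 + (7/16)z^2 - (143/48)z + 105/16
L_1(z) = (z - 3)(z - 7)(z - 9) / [16] = (1/16)z^3 - (19/16)z^2 + (111/16)z - 189/16
L_2(z) = (z - 3)(z - 5)(z - 9) / [-16] = -(1/16)z^3 + (17/16)z^2 - (87/16)z + 135/16
L_3(z) = (z - 3)(z - 5)(z - 7) / [48] = (1/48)z^3 - (5/16)z^2 + (71/48)z - 35/16
p(z) = (-9)·L_0 + 2·L_1 + 3·L_2 + (-8)·L_3
  (-9)·L_0(z) = (3/16)z^3 - (63/16)z^2 + (429/16)z - 945/16
  2·L_1(z) = (1/8)z^3 - (19/8)z^2 + (111/8)z - 189/8
  3·L_2(z) = -(3/16)z^3 + (51/16)z^2 - (261/16)z + 405/16
  (-8)·L_3(z) = -(1/6)z^3 + (5/2)z^2 - (71/6)z + 35/2
Adding term by term: -(1/24)z^3 - (5/8)z^2 + (301/24)z - 319/8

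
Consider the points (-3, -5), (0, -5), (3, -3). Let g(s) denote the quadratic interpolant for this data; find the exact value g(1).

Evaluate each Lagrange basis at s = 1:
L_0(1) = (1)·(-2)/[(-3)·(-6)] = -1/9
L_1(1) = (4)·(-2)/[(3)·(-3)] = 8/9
L_2(1) = (4)·(1)/[(6)·(3)] = 2/9
Sum: (-5)·(-1/9) + (-5)·(8/9) + (-3)·(2/9) = -41/9

-41/9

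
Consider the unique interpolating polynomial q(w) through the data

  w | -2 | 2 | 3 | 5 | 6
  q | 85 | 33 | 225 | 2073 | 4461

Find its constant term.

Build the Lagrange basis polynomials:
L_0(w) = (w - 2)(w - 3)(w - 5)(w - 6) / [1120] = (1/1120)w^4 - (1/70)w^3 + (13/160)w^2 - (27/140)w + 9/56
L_1(w) = (w + 2)(w - 3)(w - 5)(w - 6) / [-48] = -(1/48)w^4 + (1/4)w^3 - (35/48)w^2 - (3/4)w + 15/4
L_2(w) = (w + 2)(w - 2)(w - 5)(w - 6) / [30] = (1/30)w^4 - (11/30)w^3 + (13/15)w^2 + (22/15)w - 4
L_3(w) = (w + 2)(w - 2)(w - 3)(w - 6) / [-42] = -(1/42)w^4 + (3/14)w^3 - (1/3)w^2 - (6/7)w + 12/7
L_4(w) = (w + 2)(w - 2)(w - 3)(w - 5) / [96] = (1/96)w^4 - (1/12)w^3 + (11/96)w^2 + (1/3)w - 5/8
q(w) = 85·L_0 + 33·L_1 + 225·L_2 + 2073·L_3 + 4461·L_4
Only the constant term is needed; take it from each L_i and combine:
85·(9/56) + 33·(15/4) + 225·(-4) + 2073·(12/7) + 4461·(-5/8) = 3

3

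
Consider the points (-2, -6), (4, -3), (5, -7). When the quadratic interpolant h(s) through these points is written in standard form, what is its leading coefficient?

-9/14

The leading coefficient equals the top divided difference h[-2,4,5].
h[-2,4] = (-3 - (-6)) / (4 - (-2)) = 1/2
h[4,5] = (-7 - (-3)) / (5 - 4) = -4
h[-2,4,5] = (-4 - 1/2) / (5 - (-2)) = -9/14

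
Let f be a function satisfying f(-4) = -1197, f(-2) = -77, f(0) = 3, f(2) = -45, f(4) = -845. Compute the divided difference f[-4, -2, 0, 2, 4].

f[-4,-2] = (-77 - (-1197)) / (-2 - (-4)) = 560
f[-2,0] = (3 - (-77)) / (0 - (-2)) = 40
f[0,2] = (-45 - 3) / (2 - 0) = -24
f[2,4] = (-845 - (-45)) / (4 - 2) = -400
f[-4,-2,0] = (40 - 560) / (0 - (-4)) = -130
f[-2,0,2] = (-24 - 40) / (2 - (-2)) = -16
f[0,2,4] = (-400 - (-24)) / (4 - 0) = -94
f[-4,-2,0,2] = (-16 - (-130)) / (2 - (-4)) = 19
f[-2,0,2,4] = (-94 - (-16)) / (4 - (-2)) = -13
f[-4,-2,0,2,4] = (-13 - 19) / (4 - (-4)) = -4

-4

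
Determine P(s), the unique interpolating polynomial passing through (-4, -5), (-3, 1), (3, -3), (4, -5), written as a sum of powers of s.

Newton's divided differences:
P[-4,-3] = (1 - (-5)) / (-3 - (-4)) = 6
P[-3,3] = (-3 - 1) / (3 - (-3)) = -2/3
P[3,4] = (-5 - (-3)) / (4 - 3) = -2
P[-4,-3,3] = (-2/3 - 6) / (3 - (-4)) = -20/21
P[-3,3,4] = (-2 - (-2/3)) / (4 - (-3)) = -4/21
P[-4,-3,3,4] = (-4/21 - (-20/21)) / (4 - (-4)) = 2/21
P(s) = -5 + 6·(s + 4) + (-20/21)·(s + 4)(s + 3) + (2/21)·(s + 4)(s + 3)(s - 3)
Expanding: P(s) = (2/21)s^3 - (4/7)s^2 - (32/21)s + 29/7

P(s) = (2/21)s^3 - (4/7)s^2 - (32/21)s + 29/7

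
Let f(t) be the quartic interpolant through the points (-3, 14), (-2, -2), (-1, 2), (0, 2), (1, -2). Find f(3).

98

Evaluate each Lagrange basis at t = 3:
L_0(3) = (5)·(4)·(3)·(2)/[(-1)·(-2)·(-3)·(-4)] = 5
L_1(3) = (6)·(4)·(3)·(2)/[(1)·(-1)·(-2)·(-3)] = -24
L_2(3) = (6)·(5)·(3)·(2)/[(2)·(1)·(-1)·(-2)] = 45
L_3(3) = (6)·(5)·(4)·(2)/[(3)·(2)·(1)·(-1)] = -40
L_4(3) = (6)·(5)·(4)·(3)/[(4)·(3)·(2)·(1)] = 15
Sum: 14·(5) + (-2)·(-24) + 2·(45) + 2·(-40) + (-2)·(15) = 98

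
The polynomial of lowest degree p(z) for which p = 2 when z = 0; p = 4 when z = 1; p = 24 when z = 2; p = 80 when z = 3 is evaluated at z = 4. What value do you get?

190

Evaluate each Lagrange basis at z = 4:
L_0(4) = (3)·(2)·(1)/[(-1)·(-2)·(-3)] = -1
L_1(4) = (4)·(2)·(1)/[(1)·(-1)·(-2)] = 4
L_2(4) = (4)·(3)·(1)/[(2)·(1)·(-1)] = -6
L_3(4) = (4)·(3)·(2)/[(3)·(2)·(1)] = 4
Sum: 2·(-1) + 4·(4) + 24·(-6) + 80·(4) = 190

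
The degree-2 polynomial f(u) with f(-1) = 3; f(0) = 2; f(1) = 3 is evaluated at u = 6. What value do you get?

38

Evaluate each Lagrange basis at u = 6:
L_0(6) = (6)·(5)/[(-1)·(-2)] = 15
L_1(6) = (7)·(5)/[(1)·(-1)] = -35
L_2(6) = (7)·(6)/[(2)·(1)] = 21
Sum: 3·(15) + 2·(-35) + 3·(21) = 38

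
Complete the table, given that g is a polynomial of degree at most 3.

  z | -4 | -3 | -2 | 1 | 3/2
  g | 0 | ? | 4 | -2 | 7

2902/385

The 4 known values determine g uniquely (degree ≤ 3).
Evaluate each Lagrange basis at z = -3:
L_0(-3) = (-1)·(-4)·(-9/2)/[(-2)·(-5)·(-11/2)] = 18/55
L_1(-3) = (1)·(-4)·(-9/2)/[(2)·(-3)·(-7/2)] = 6/7
L_2(-3) = (1)·(-1)·(-9/2)/[(5)·(3)·(-1/2)] = -3/5
L_3(-3) = (1)·(-1)·(-4)/[(11/2)·(7/2)·(1/2)] = 32/77
Sum: 0 + 4·(6/7) + (-2)·(-3/5) + 7·(32/77) = 2902/385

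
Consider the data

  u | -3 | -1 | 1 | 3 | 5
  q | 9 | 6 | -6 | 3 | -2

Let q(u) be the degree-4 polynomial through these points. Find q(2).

Using Newton's divided-difference form:
q[-3,-1] = (6 - 9) / (-1 - (-3)) = -3/2
q[-1,1] = (-6 - 6) / (1 - (-1)) = -6
q[1,3] = (3 - (-6)) / (3 - 1) = 9/2
q[3,5] = (-2 - 3) / (5 - 3) = -5/2
q[-3,-1,1] = (-6 - (-3/2)) / (1 - (-3)) = -9/8
q[-1,1,3] = (9/2 - (-6)) / (3 - (-1)) = 21/8
q[1,3,5] = (-5/2 - 9/2) / (5 - 1) = -7/4
q[-3,-1,1,3] = (21/8 - (-9/8)) / (3 - (-3)) = 5/8
q[-1,1,3,5] = (-7/4 - 21/8) / (5 - (-1)) = -35/48
q[-3,-1,1,3,5] = (-35/48 - 5/8) / (5 - (-3)) = -65/384
q(2) = 9 + (-3/2)·(5) + (-9/8)·(5)·(3) + (5/8)·(5)·(3)·(1) + (-65/384)·(5)·(3)·(1)·(-1) = -443/128

-443/128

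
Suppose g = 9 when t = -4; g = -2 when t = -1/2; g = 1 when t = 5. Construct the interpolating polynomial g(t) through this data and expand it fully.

Newton's divided differences:
g[-4,-1/2] = (-2 - 9) / (-1/2 - (-4)) = -22/7
g[-1/2,5] = (1 - (-2)) / (5 - (-1/2)) = 6/11
g[-4,-1/2,5] = (6/11 - (-22/7)) / (5 - (-4)) = 284/693
g(t) = 9 + (-22/7)·(t + 4) + (284/693)·(t + 4)(t + 1/2)
Expanding: g(t) = (284/693)t^2 - (100/77)t - 1907/693

g(t) = (284/693)t^2 - (100/77)t - 1907/693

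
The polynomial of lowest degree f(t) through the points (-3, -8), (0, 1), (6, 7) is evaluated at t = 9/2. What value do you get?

7

Evaluate each Lagrange basis at t = 9/2:
L_0(9/2) = (9/2)·(-3/2)/[(-3)·(-9)] = -1/4
L_1(9/2) = (15/2)·(-3/2)/[(3)·(-6)] = 5/8
L_2(9/2) = (15/2)·(9/2)/[(9)·(6)] = 5/8
Sum: (-8)·(-1/4) + 1·(5/8) + 7·(5/8) = 7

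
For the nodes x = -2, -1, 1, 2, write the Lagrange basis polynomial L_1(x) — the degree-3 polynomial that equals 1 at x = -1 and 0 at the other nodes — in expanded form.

L_1(x) = (1/6)x^3 - (1/6)x^2 - (2/3)x + 2/3

L_1(x) = (x + 2)(x - 1)(x - 2) / [(1)·(-2)·(-3)]
       = (x^3 - x^2 - 4x + 4) / (6)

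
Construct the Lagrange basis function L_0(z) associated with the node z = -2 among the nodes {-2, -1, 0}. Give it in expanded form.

L_0(z) = (1/2)z^2 + (1/2)z

L_0(z) = (z + 1)z / [(-1)·(-2)]
       = (z^2 + z) / (2)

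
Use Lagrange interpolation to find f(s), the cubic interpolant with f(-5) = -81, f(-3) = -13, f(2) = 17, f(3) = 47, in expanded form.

L_0(s) = (s + 3)(s - 2)(s - 3) / [-112] = -(1/112)s^3 + (1/56)s^2 + (9/112)s - 9/56
L_1(s) = (s + 5)(s - 2)(s - 3) / [60] = (1/60)s^3 - (19/60)s + 1/2
L_2(s) = (s + 5)(s + 3)(s - 3) / [-35] = -(1/35)s^3 - (1/7)s^2 + (9/35)s + 9/7
L_3(s) = (s + 5)(s + 3)(s - 2) / [48] = (1/48)s^3 + (1/8)s^2 - (1/48)s - 5/8
f(s) = (-81)·L_0 + (-13)·L_1 + 17·L_2 + 47·L_3
  (-81)·L_0(s) = (81/112)s^3 - (81/56)s^2 - (729/112)s + 729/56
  (-13)·L_1(s) = -(13/60)s^3 + (247/60)s - 13/2
  17·L_2(s) = -(17/35)s^3 - (17/7)s^2 + (153/35)s + 153/7
  47·L_3(s) = (47/48)s^3 + (47/8)s^2 - (47/48)s - 235/8
Adding term by term: s^3 + 2s^2 + s - 1

f(s) = s^3 + 2s^2 + s - 1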